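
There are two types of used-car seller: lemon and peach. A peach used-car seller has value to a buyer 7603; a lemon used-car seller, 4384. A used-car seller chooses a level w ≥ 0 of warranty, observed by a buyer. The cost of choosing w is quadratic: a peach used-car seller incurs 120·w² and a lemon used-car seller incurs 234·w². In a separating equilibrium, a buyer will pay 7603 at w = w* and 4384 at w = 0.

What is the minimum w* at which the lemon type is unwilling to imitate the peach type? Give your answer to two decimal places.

3.71

The lemon type at w = 0 receives 4384; imitating at w* yields 7603 − 234·w*².
Indifference: 4384 = 7603 − 234·w*², so w*² = (7603 − 4384) / 234 ≈ 13.7564.
w* = √13.7564 ≈ 3.71.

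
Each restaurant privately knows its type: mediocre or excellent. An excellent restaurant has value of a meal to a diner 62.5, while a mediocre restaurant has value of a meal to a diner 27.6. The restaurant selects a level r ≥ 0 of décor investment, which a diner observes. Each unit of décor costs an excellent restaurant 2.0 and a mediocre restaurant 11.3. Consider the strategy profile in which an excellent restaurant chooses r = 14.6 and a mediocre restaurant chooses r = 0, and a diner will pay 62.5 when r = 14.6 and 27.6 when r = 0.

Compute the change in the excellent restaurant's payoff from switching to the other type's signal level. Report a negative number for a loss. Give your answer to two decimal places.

Playing r = 14.6 the excellent restaurant receives 62.5 − 2.0 × 14.6 = 33.3.
Deviating to r = 0 yields 27.6 instead.
Gain from deviating: 27.6 − 33.3 = -5.70.
The gain is negative, so the excellent type's incentive-compatibility constraint is satisfied.

-5.70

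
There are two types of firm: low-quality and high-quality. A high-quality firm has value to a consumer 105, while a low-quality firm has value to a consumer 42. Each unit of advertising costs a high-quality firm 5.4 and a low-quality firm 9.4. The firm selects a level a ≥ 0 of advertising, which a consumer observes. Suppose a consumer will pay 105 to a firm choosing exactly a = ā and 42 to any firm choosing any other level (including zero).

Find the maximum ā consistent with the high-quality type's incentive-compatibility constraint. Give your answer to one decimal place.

11.7

Choosing ā yields the high-quality type 105 − 5.4·ā; choosing zero yields 42.
The high-quality type is indifferent at 105 − 5.4·ā = 42, i.e. ā = (105 − 42) / 5.4 ≈ 11.7.
For any ā above 11.7 the high-quality type would rather pool at zero, so separation collapses.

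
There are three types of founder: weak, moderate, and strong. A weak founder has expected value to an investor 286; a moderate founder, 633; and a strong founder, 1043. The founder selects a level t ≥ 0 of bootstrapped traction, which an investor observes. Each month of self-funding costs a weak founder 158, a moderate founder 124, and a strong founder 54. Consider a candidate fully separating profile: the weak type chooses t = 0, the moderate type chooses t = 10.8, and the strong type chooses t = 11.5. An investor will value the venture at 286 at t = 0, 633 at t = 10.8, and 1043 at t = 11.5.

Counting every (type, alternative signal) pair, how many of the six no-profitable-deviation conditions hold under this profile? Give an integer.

Strong (own payoff 1043 − 54×11.5 = 422): to t=0 gives 286 → no gain ✓; to t=10.8 gives 633 − 54×10.8 = 49.8 → no gain ✓.
Weak (own payoff 286): to t=10.8 gives 633 − 158×10.8 = -1073.4 → no gain ✓; to t=11.5 gives 1043 − 158×11.5 = -774 → no gain ✓.
Moderate (own payoff 633 − 124×10.8 = -706.2): to t=0 gives 286 → profitable ✗; to t=11.5 gives 1043 − 124×11.5 = -383 → profitable ✗.
4 of the 6 constraints hold; not an equilibrium.

4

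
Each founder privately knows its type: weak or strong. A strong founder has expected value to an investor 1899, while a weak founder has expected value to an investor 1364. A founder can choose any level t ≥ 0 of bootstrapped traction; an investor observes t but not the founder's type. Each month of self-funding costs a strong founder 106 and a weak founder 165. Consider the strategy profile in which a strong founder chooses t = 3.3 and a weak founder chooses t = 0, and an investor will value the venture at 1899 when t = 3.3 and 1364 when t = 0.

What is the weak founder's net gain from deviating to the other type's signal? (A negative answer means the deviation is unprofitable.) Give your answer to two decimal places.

Playing t = 0 the weak founder receives 1364.
Deviating to t = 3.3 brings payment 1899 at cost 165 × 3.3 = 544.5, netting 1354.5.
Gain from deviating: 1354.5 − 1364 = -9.50.
The gain is negative, so the weak type's incentive-compatibility constraint is satisfied.

-9.50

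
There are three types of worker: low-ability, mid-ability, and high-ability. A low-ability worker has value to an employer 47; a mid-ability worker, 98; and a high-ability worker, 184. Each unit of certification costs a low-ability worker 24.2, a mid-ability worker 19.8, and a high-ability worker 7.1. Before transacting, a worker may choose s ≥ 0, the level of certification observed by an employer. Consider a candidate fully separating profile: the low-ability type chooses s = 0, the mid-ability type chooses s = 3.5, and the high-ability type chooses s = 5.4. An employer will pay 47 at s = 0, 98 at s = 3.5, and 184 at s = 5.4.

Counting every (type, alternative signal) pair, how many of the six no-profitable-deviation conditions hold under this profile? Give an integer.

Low-ability (own payoff 47): to s=3.5 gives 98 − 24.2×3.5 = 13.3 → no gain ✓; to s=5.4 gives 184 − 24.2×5.4 = 53.32 → profitable ✗.
High-ability (own payoff 184 − 7.1×5.4 = 145.66): to s=0 gives 47 → no gain ✓; to s=3.5 gives 98 − 7.1×3.5 = 73.15 → no gain ✓.
Mid-ability (own payoff 98 − 19.8×3.5 = 28.7): to s=0 gives 47 → profitable ✗; to s=5.4 gives 184 − 19.8×5.4 = 77.08 → profitable ✗.
3 of the 6 constraints hold; not an equilibrium.

3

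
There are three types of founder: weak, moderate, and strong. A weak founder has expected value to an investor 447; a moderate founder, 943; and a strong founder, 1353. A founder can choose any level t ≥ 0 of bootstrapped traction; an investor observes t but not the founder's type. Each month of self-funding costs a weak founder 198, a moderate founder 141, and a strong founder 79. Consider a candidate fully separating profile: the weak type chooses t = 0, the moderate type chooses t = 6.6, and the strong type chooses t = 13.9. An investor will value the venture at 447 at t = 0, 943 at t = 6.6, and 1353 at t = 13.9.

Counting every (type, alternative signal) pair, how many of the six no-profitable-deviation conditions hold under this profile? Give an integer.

3

Strong (own payoff 1353 − 79×13.9 = 254.9): to t=0 gives 447 → profitable ✗; to t=6.6 gives 943 − 79×6.6 = 421.6 → profitable ✗.
Moderate (own payoff 943 − 141×6.6 = 12.4): to t=0 gives 447 → profitable ✗; to t=13.9 gives 1353 − 141×13.9 = -606.9 → no gain ✓.
Weak (own payoff 447): to t=6.6 gives 943 − 198×6.6 = -363.8 → no gain ✓; to t=13.9 gives 1353 − 198×13.9 = -1399.2 → no gain ✓.
3 of the 6 constraints hold; not an equilibrium.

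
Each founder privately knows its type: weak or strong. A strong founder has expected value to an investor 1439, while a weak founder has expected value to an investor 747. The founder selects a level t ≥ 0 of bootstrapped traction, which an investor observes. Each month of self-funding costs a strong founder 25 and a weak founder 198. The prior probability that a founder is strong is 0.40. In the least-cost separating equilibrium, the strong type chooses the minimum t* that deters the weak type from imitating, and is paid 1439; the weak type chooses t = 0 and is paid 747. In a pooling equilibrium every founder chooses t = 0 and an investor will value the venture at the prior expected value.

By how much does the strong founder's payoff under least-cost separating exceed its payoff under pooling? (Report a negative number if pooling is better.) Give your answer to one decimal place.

Least-cost separating signal: t* solves 747 = 1439 − 198·t*, so t* = (1439 − 747)/198 ≈ 3.4949.
Strong type's separating payoff: 1439 − 25 × t* = 1439 − 25 × (1439 − 747)/198 = 1439 − 17300/198 ≈ 1351.626.
Pooling payoff: 0.40 × 1439 + 0.60 × 747 = 1023.8.
Difference: 1351.626 − 1023.8 = 327.826, i.e. 327.8 to one decimal place.
The strong type prefers to separate.

327.8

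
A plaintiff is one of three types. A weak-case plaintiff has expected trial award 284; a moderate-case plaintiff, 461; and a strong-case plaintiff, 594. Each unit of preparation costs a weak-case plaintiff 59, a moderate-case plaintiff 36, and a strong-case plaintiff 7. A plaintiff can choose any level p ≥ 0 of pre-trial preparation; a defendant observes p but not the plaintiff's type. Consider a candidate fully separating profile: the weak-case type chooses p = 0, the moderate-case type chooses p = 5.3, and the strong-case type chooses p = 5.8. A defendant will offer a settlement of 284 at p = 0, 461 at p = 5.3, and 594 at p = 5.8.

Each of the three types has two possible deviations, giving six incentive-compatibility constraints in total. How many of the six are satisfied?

4

Strong-case (own payoff 594 − 7×5.8 = 553.4): to p=0 gives 284 → no gain ✓; to p=5.3 gives 461 − 7×5.3 = 423.9 → no gain ✓.
Moderate-case (own payoff 461 − 36×5.3 = 270.2): to p=0 gives 284 → profitable ✗; to p=5.8 gives 594 − 36×5.8 = 385.2 → profitable ✗.
Weak-case (own payoff 284): to p=5.3 gives 461 − 59×5.3 = 148.3 → no gain ✓; to p=5.8 gives 594 − 59×5.8 = 251.8 → no gain ✓.
4 of the 6 constraints hold; not an equilibrium.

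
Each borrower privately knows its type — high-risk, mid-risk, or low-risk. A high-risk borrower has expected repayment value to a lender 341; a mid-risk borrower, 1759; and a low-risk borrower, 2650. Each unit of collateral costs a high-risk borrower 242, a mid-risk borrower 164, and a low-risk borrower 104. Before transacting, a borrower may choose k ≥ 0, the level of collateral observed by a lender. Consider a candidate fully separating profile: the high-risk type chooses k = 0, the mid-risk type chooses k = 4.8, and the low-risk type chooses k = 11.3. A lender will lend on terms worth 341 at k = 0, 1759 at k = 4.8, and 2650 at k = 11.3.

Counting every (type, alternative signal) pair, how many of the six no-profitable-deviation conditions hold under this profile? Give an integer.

High-risk (own payoff 341): to k=4.8 gives 1759 − 242×4.8 = 597.4 → profitable ✗; to k=11.3 gives 2650 − 242×11.3 = -84.6 → no gain ✓.
Low-risk (own payoff 2650 − 104×11.3 = 1474.8): to k=0 gives 341 → no gain ✓; to k=4.8 gives 1759 − 104×4.8 = 1259.8 → no gain ✓.
Mid-risk (own payoff 1759 − 164×4.8 = 971.8): to k=0 gives 341 → no gain ✓; to k=11.3 gives 2650 − 164×11.3 = 796.8 → no gain ✓.
5 of the 6 constraints hold; not an equilibrium.

5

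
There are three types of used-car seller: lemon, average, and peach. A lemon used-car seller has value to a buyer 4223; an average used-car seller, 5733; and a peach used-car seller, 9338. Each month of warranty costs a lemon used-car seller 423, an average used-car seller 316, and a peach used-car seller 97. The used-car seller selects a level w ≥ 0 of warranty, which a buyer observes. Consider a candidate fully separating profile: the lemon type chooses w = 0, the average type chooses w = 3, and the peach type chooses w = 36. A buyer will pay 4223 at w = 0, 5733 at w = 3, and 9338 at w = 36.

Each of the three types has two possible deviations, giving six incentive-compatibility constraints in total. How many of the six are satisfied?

5

Peach (own payoff 9338 − 97×36 = 5846): to w=0 gives 4223 → no gain ✓; to w=3 gives 5733 − 97×3 = 5442 → no gain ✓.
Average (own payoff 5733 − 316×3 = 4785): to w=0 gives 4223 → no gain ✓; to w=36 gives 9338 − 316×36 = -2038 → no gain ✓.
Lemon (own payoff 4223): to w=3 gives 5733 − 423×3 = 4464 → profitable ✗; to w=36 gives 9338 − 423×36 = -5890 → no gain ✓.
5 of the 6 constraints hold; not an equilibrium.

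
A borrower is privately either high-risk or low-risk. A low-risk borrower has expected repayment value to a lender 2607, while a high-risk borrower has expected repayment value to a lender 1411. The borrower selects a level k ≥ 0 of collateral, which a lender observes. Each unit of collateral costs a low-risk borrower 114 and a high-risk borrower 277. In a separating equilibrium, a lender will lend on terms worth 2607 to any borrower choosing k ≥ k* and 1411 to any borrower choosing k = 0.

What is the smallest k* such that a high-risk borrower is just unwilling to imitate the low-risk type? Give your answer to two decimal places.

4.32

A high-risk borrower choosing k = 0 receives 1411.
Imitating at k* instead would pay 2607 at cost 277·k*, netting 2607 − 277·k*.
Indifference: 1411 = 2607 − 277·k*, so k* = (2607 − 1411) / 277 ≈ 4.32.
This is the high-risk type's binding incentive-compatibility constraint; any k ≥ 4.32 sustains separation on that side.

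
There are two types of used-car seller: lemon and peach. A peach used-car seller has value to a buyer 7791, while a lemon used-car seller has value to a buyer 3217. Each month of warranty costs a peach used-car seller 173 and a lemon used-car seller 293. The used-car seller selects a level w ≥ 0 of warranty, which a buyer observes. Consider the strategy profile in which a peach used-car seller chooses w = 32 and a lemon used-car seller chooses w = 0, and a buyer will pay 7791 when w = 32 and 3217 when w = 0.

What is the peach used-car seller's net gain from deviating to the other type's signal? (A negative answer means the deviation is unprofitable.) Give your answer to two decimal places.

Playing w = 32 the peach used-car seller receives 7791 − 173 × 32 = 2255.
Deviating to w = 0 yields 3217 instead.
Gain from deviating: 3217 − 2255 = 962.00.
The gain is positive, so the peach type's incentive-compatibility constraint is violated — this profile is not a separating equilibrium.

962.00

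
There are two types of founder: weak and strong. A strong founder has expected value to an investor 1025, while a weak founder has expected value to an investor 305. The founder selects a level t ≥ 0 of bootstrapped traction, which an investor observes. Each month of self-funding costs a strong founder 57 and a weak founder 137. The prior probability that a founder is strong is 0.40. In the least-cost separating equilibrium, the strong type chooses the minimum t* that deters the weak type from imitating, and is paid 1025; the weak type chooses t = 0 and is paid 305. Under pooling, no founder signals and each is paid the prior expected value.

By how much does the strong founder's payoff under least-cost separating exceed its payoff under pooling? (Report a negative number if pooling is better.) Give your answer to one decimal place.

132.4

Least-cost separating signal: t* solves 305 = 1025 − 137·t*, so t* = (1025 − 305)/137 ≈ 5.2555.
Strong type's separating payoff: 1025 − 57 × t* = 1025 − 57 × (1025 − 305)/137 = 1025 − 41040/137 ≈ 725.438.
Pooling payoff: 0.40 × 1025 + 0.60 × 305 = 593.
Difference: 725.438 − 593 = 132.438, i.e. 132.4 to one decimal place.
The strong type prefers to separate.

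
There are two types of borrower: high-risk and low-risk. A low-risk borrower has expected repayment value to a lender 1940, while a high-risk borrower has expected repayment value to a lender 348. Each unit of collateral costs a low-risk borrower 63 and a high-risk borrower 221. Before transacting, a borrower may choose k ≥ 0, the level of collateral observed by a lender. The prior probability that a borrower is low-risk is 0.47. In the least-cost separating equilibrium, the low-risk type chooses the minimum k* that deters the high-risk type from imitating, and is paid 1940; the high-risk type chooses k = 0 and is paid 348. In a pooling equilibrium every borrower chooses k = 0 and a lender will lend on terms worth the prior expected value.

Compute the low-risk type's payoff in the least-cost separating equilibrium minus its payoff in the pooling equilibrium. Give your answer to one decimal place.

389.9

Least-cost separating signal: k* solves 348 = 1940 − 221·k*, so k* = (1940 − 348)/221 ≈ 7.2036.
Low-risk type's separating payoff: 1940 − 63 × k* = 1940 − 63 × (1940 − 348)/221 = 1940 − 100296/221 ≈ 1486.172.
Pooling payoff: 0.47 × 1940 + 0.53 × 348 = 1096.24.
Difference: 1486.172 − 1096.24 = 389.932, i.e. 389.9 to one decimal place.
The low-risk type prefers to separate.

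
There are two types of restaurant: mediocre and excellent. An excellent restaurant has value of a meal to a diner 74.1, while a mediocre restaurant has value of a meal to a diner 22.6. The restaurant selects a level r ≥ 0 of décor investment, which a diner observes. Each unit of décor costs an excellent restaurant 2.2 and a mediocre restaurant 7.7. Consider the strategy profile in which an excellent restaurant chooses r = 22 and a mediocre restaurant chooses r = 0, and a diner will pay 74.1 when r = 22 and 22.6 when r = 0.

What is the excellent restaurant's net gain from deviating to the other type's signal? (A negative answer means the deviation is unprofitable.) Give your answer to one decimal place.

-3.1

Playing r = 22 the excellent restaurant receives 74.1 − 2.2 × 22 = 25.7.
Deviating to r = 0 yields 22.6 instead.
Gain from deviating: 22.6 − 25.7 = -3.1.
The gain is negative, so the excellent type's incentive-compatibility constraint is satisfied.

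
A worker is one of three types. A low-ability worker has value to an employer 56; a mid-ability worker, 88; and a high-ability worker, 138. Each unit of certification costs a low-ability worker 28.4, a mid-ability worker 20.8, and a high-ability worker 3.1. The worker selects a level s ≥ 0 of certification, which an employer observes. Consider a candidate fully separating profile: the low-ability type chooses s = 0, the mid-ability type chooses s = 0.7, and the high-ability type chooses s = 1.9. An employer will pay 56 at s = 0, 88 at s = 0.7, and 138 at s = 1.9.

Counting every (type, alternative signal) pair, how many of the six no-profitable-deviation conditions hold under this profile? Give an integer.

High-ability (own payoff 138 − 3.1×1.9 = 132.11): to s=0 gives 56 → no gain ✓; to s=0.7 gives 88 − 3.1×0.7 = 85.83 → no gain ✓.
Low-ability (own payoff 56): to s=0.7 gives 88 − 28.4×0.7 = 68.12 → profitable ✗; to s=1.9 gives 138 − 28.4×1.9 = 84.04 → profitable ✗.
Mid-ability (own payoff 88 − 20.8×0.7 = 73.44): to s=0 gives 56 → no gain ✓; to s=1.9 gives 138 − 20.8×1.9 = 98.48 → profitable ✗.
3 of the 6 constraints hold; not an equilibrium.

3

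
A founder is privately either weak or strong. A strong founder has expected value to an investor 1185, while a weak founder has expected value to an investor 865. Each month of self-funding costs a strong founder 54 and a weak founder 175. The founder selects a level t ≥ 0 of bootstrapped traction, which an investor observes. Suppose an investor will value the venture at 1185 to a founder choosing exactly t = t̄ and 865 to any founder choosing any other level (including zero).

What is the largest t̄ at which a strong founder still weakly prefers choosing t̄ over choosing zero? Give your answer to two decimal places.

5.93

Choosing t̄ yields the strong type 1185 − 54·t̄; choosing zero yields 865.
The strong type is indifferent at 1185 − 54·t̄ = 865, i.e. t̄ = (1185 − 865) / 54 ≈ 5.93.
For any t̄ above 5.93 the strong type would rather pool at zero, so separation collapses.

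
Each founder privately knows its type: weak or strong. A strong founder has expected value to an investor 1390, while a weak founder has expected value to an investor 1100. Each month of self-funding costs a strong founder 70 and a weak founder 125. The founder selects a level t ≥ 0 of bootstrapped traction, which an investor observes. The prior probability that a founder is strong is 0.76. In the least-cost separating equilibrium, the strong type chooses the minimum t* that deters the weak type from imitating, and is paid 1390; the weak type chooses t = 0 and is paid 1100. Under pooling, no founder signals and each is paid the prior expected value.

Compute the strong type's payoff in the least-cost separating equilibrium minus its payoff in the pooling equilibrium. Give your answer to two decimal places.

-92.80

Least-cost separating signal: t* solves 1100 = 1390 − 125·t*, so t* = (1390 − 1100)/125 = 2.32.
Strong type's separating payoff: 1390 − 70 × t* = 1390 − 70 × (1390 − 1100)/125 = 1390 − 20300/125 = 1227.6.
Pooling payoff: 0.76 × 1390 + 0.24 × 1100 = 1320.4.
Difference: 1227.6 − 1320.4 = -92.80.
The strong type would prefer the pooling outcome.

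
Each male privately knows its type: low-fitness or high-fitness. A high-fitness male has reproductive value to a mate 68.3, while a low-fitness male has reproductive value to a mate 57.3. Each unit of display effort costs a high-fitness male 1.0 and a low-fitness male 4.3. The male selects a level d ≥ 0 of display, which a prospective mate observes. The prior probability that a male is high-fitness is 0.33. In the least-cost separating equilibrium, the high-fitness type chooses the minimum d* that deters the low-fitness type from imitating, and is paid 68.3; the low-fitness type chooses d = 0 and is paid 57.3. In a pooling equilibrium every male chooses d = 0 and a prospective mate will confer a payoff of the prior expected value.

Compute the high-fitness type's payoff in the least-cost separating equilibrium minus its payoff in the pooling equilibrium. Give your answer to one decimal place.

4.8

Least-cost separating signal: d* solves 57.3 = 68.3 − 4.3·d*, so d* = (68.3 − 57.3)/4.3 ≈ 2.5581.
High-fitness type's separating payoff: 68.3 − 1.0 × d* = 68.3 − 1.0 × (68.3 − 57.3)/4.3 = 68.3 − 11/4.3 ≈ 65.742.
Pooling payoff: 0.33 × 68.3 + 0.67 × 57.3 = 60.93.
Difference: 65.742 − 60.93 = 4.812, i.e. 4.8 to one decimal place.
The high-fitness type prefers to separate.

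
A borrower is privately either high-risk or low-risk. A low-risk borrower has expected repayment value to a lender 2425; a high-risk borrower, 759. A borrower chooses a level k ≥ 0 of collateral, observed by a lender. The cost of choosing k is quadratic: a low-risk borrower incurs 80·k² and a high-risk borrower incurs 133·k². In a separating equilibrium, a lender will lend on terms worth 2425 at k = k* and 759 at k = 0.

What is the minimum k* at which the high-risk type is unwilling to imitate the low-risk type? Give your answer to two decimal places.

The high-risk type at k = 0 receives 759; imitating at k* yields 2425 − 133·k*².
Indifference: 759 = 2425 − 133·k*², so k*² = (2425 − 759) / 133 ≈ 12.5263.
k* = √12.5263 ≈ 3.54.

3.54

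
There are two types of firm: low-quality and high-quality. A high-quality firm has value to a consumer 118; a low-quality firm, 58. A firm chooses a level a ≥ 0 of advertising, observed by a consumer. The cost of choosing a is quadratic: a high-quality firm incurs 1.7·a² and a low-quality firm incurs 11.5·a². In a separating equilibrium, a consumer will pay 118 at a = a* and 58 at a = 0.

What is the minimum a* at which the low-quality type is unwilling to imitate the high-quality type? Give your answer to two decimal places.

The low-quality type at a = 0 receives 58; imitating at a* yields 118 − 11.5·a*².
Indifference: 58 = 118 − 11.5·a*², so a*² = (118 − 58) / 11.5 ≈ 5.2174.
a* = √5.2174 ≈ 2.28.

2.28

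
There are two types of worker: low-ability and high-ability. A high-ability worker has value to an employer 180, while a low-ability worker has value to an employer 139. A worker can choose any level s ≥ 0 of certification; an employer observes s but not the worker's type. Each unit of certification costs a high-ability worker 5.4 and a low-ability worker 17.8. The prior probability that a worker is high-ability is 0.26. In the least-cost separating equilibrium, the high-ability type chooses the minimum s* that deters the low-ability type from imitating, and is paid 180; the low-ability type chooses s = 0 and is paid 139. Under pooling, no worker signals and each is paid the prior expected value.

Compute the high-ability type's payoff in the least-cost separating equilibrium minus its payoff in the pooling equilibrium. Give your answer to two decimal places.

17.90

Least-cost separating signal: s* solves 139 = 180 − 17.8·s*, so s* = (180 − 139)/17.8 ≈ 2.3034.
High-ability type's separating payoff: 180 − 5.4 × s* = 180 − 5.4 × (180 − 139)/17.8 = 180 − 221.4/17.8 ≈ 167.5618.
Pooling payoff: 0.26 × 180 + 0.74 × 139 = 149.66.
Difference: 167.5618 − 149.66 = 17.9018, i.e. 17.90 to two decimal places.
The high-ability type prefers to separate.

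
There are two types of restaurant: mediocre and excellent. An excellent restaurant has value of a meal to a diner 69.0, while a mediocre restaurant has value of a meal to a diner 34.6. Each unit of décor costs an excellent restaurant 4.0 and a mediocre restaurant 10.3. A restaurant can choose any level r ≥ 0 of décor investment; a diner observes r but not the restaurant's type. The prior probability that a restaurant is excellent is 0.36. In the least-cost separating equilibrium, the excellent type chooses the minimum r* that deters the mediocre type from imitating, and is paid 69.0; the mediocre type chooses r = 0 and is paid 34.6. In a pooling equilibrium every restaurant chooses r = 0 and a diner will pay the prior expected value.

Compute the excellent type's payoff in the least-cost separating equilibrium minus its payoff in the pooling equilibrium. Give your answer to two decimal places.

8.66

Least-cost separating signal: r* solves 34.6 = 69.0 − 10.3·r*, so r* = (69.0 − 34.6)/10.3 ≈ 3.3398.
Excellent type's separating payoff: 69.0 − 4.0 × r* = 69.0 − 4.0 × (69.0 − 34.6)/10.3 = 69.0 − 137.6/10.3 ≈ 55.6408.
Pooling payoff: 0.36 × 69.0 + 0.64 × 34.6 = 46.984.
Difference: 55.6408 − 46.984 = 8.6568, i.e. 8.66 to two decimal places.
The excellent type prefers to separate.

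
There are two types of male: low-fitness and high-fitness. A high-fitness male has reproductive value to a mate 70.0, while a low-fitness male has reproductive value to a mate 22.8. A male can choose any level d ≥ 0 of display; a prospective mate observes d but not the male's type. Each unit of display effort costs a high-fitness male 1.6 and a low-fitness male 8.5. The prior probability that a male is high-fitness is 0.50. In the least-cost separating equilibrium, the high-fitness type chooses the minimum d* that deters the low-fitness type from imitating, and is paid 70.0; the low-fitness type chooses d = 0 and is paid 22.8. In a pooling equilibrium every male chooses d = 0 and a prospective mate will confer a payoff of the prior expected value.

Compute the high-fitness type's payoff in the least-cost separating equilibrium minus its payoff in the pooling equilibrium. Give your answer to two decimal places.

Least-cost separating signal: d* solves 22.8 = 70.0 − 8.5·d*, so d* = (70.0 − 22.8)/8.5 ≈ 5.5529.
High-fitness type's separating payoff: 70.0 − 1.6 × d* = 70.0 − 1.6 × (70.0 − 22.8)/8.5 = 70.0 − 75.52/8.5 ≈ 61.1153.
Pooling payoff: 0.50 × 70.0 + 0.50 × 22.8 = 46.4.
Difference: 61.1153 − 46.4 = 14.7153, i.e. 14.72 to two decimal places.
The high-fitness type prefers to separate.

14.72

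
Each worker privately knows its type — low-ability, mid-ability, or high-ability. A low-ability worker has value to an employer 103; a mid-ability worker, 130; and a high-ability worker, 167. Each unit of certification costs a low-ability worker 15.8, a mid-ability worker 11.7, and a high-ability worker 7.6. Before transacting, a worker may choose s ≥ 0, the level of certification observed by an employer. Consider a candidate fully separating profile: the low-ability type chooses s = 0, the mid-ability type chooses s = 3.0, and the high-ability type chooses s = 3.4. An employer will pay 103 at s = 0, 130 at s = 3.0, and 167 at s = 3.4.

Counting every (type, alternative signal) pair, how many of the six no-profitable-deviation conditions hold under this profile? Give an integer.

3

High-ability (own payoff 167 − 7.6×3.4 = 141.16): to s=0 gives 103 → no gain ✓; to s=3.0 gives 130 − 7.6×3.0 = 107.2 → no gain ✓.
Mid-ability (own payoff 130 − 11.7×3.0 = 94.9): to s=0 gives 103 → profitable ✗; to s=3.4 gives 167 − 11.7×3.4 = 127.22 → profitable ✗.
Low-ability (own payoff 103): to s=3.0 gives 130 − 15.8×3.0 = 82.6 → no gain ✓; to s=3.4 gives 167 − 15.8×3.4 = 113.28 → profitable ✗.
3 of the 6 constraints hold; not an equilibrium.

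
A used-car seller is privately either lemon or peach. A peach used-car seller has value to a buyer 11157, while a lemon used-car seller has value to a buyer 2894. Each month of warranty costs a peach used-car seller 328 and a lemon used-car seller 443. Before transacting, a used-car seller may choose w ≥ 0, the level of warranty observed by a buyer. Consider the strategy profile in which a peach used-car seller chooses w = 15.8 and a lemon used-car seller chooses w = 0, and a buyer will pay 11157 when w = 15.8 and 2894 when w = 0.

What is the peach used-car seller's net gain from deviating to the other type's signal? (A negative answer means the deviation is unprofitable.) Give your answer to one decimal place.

Playing w = 15.8 the peach used-car seller receives 11157 − 328 × 15.8 = 5974.6.
Deviating to w = 0 yields 2894 instead.
Gain from deviating: 2894 − 5974.6 = -3080.6.
The gain is negative, so the peach type's incentive-compatibility constraint is satisfied.

-3080.6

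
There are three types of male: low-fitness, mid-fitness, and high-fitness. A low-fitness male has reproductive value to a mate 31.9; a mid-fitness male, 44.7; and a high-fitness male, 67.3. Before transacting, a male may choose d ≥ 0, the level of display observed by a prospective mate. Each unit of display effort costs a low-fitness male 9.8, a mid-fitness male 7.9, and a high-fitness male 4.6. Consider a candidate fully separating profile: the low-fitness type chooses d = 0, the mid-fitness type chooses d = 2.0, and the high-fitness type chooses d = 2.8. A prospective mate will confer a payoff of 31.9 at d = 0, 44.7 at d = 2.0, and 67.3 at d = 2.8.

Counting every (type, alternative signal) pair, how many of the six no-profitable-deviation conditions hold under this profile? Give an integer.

Low-fitness (own payoff 31.9): to d=2.0 gives 44.7 − 9.8×2.0 = 25.1 → no gain ✓; to d=2.8 gives 67.3 − 9.8×2.8 = 39.86 → profitable ✗.
Mid-fitness (own payoff 44.7 − 7.9×2.0 = 28.9): to d=0 gives 31.9 → profitable ✗; to d=2.8 gives 67.3 − 7.9×2.8 = 45.18 → profitable ✗.
High-fitness (own payoff 67.3 − 4.6×2.8 = 54.42): to d=0 gives 31.9 → no gain ✓; to d=2.0 gives 44.7 − 4.6×2.0 = 35.5 → no gain ✓.
3 of the 6 constraints hold; not an equilibrium.

3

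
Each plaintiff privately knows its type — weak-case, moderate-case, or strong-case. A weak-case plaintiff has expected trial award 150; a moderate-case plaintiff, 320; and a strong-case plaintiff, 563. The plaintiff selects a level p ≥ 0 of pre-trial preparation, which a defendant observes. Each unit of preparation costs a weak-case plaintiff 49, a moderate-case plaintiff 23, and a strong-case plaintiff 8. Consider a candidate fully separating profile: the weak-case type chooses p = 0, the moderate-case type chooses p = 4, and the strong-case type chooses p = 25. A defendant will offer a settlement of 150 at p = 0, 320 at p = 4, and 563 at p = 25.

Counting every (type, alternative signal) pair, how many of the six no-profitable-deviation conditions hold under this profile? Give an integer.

Moderate-case (own payoff 320 − 23×4 = 228): to p=0 gives 150 → no gain ✓; to p=25 gives 563 − 23×25 = -12 → no gain ✓.
Strong-case (own payoff 563 − 8×25 = 363): to p=0 gives 150 → no gain ✓; to p=4 gives 320 − 8×4 = 288 → no gain ✓.
Weak-case (own payoff 150): to p=4 gives 320 − 49×4 = 124 → no gain ✓; to p=25 gives 563 − 49×25 = -662 → no gain ✓.
6 of the 6 constraints hold; this profile is a separating equilibrium.

6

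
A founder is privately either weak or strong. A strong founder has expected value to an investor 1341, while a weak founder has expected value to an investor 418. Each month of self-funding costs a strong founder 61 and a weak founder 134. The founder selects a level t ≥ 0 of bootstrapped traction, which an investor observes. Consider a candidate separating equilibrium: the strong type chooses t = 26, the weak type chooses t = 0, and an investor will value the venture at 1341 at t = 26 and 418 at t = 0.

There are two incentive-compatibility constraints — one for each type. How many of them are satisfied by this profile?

1

Weak type: stay at 0 → 418; mimic → 1341 − 134 × 26 = -2143. IC holds (418 ≥ -2143).
Strong type: signal → 1341 − 61 × 26 = -245; deviate to 0 → 418. IC fails (-245 < 418).
1 of 2 constraints hold, so this profile is not an equilibrium.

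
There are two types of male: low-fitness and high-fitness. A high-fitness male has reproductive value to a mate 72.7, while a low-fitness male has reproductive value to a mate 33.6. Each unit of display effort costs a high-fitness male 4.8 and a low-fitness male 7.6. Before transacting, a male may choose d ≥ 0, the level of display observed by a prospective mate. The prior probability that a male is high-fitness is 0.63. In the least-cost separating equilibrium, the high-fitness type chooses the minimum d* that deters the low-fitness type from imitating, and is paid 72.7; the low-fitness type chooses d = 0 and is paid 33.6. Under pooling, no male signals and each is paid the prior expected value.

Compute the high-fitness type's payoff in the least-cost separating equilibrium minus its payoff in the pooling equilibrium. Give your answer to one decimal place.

Least-cost separating signal: d* solves 33.6 = 72.7 − 7.6·d*, so d* = (72.7 − 33.6)/7.6 ≈ 5.1447.
High-fitness type's separating payoff: 72.7 − 4.8 × d* = 72.7 − 4.8 × (72.7 − 33.6)/7.6 = 72.7 − 187.68/7.6 ≈ 48.005.
Pooling payoff: 0.63 × 72.7 + 0.37 × 33.6 = 58.233.
Difference: 48.005 − 58.233 = -10.228, i.e. -10.2 to one decimal place.
The high-fitness type would prefer the pooling outcome.

-10.2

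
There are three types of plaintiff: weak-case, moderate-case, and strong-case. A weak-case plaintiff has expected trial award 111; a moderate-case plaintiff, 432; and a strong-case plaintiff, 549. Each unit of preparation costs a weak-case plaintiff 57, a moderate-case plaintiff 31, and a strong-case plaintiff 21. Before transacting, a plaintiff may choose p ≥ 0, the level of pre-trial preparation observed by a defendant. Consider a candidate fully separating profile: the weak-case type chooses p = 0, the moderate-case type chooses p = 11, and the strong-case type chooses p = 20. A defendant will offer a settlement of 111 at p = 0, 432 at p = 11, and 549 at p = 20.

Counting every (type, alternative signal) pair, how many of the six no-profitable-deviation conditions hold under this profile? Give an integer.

Weak-case (own payoff 111): to p=11 gives 432 − 57×11 = -195 → no gain ✓; to p=20 gives 549 − 57×20 = -591 → no gain ✓.
Moderate-case (own payoff 432 − 31×11 = 91): to p=0 gives 111 → profitable ✗; to p=20 gives 549 − 31×20 = -71 → no gain ✓.
Strong-case (own payoff 549 − 21×20 = 129): to p=0 gives 111 → no gain ✓; to p=11 gives 432 − 21×11 = 201 → profitable ✗.
4 of the 6 constraints hold; not an equilibrium.

4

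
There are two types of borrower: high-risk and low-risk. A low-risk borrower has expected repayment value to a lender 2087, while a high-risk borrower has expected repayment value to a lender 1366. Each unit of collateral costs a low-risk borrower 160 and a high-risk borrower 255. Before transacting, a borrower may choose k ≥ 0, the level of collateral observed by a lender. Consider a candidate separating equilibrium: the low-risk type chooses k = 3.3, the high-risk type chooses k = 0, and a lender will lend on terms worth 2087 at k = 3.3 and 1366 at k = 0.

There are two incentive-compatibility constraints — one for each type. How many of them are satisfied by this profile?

2

Low-risk type: signal → 2087 − 160 × 3.3 = 1559; deviate to 0 → 1366. IC holds (1559 ≥ 1366).
High-risk type: stay at 0 → 1366; mimic → 2087 − 255 × 3.3 = 1245.5. IC holds (1366 ≥ 1245.5).
2 of 2 constraints hold, so this is a separating equilibrium.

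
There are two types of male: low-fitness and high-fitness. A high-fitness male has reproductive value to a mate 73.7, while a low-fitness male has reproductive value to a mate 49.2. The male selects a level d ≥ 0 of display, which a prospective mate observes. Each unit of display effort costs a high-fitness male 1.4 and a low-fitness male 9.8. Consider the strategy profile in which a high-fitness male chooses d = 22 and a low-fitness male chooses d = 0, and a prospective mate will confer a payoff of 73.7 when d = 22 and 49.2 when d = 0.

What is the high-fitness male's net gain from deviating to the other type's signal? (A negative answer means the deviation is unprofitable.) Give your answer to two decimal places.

Playing d = 22 the high-fitness male receives 73.7 − 1.4 × 22 = 42.9.
Deviating to d = 0 yields 49.2 instead.
Gain from deviating: 49.2 − 42.9 = 6.30.
The gain is positive, so the high-fitness type's incentive-compatibility constraint is violated — this profile is not a separating equilibrium.

6.30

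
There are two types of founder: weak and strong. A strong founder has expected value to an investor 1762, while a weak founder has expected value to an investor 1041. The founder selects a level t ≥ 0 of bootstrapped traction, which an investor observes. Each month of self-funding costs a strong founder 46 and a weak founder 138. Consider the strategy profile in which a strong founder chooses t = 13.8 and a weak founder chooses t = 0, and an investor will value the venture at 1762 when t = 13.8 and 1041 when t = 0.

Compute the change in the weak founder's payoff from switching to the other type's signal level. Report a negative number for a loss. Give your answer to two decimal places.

Playing t = 0 the weak founder receives 1041.
Deviating to t = 13.8 brings payment 1762 at cost 138 × 13.8 = 1904.4, netting -142.4.
Gain from deviating: -142.4 − 1041 = -1183.40.
The gain is negative, so the weak type's incentive-compatibility constraint is satisfied.

-1183.40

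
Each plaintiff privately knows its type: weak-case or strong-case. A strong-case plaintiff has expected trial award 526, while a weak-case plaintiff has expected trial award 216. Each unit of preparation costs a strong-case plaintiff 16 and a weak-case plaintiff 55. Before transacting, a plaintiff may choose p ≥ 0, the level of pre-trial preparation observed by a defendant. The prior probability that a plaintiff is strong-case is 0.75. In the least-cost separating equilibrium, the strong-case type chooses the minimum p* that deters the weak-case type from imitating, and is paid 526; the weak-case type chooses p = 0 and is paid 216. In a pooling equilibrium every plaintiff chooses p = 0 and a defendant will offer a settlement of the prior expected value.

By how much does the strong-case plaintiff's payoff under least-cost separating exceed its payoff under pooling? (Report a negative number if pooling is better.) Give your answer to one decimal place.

Least-cost separating signal: p* solves 216 = 526 − 55·p*, so p* = (526 − 216)/55 ≈ 5.6364.
Strong-case type's separating payoff: 526 − 16 × p* = 526 − 16 × (526 − 216)/55 = 526 − 4960/55 ≈ 435.818.
Pooling payoff: 0.75 × 526 + 0.25 × 216 = 448.5.
Difference: 435.818 − 448.5 = -12.682, i.e. -12.7 to one decimal place.
The strong-case type would prefer the pooling outcome.

-12.7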